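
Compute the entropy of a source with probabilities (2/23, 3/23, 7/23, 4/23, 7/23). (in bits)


H = -sum(p_i * log2(p_i)). Terms: -(2/23)*log2(2/23) = 0.306397; -(3/23)*log2(3/23) = 0.383296; -(7/23)*log2(7/23) = 0.522324; -(4/23)*log2(4/23) = 0.438880; -(7/23)*log2(7/23) = 0.522324. H = 0.306397 + 0.383296 + 0.522324 + 0.438880 + 0.522324 = 2.1732

2.1732 bits


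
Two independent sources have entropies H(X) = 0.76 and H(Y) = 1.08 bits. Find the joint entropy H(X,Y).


For independent variables, H(X,Y) = H(X) + H(Y) = 0.76 + 1.08 = 1.84

1.84 bits


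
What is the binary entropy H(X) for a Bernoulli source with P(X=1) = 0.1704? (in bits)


H = -p*log2(p) - (1-p)*log2(1-p). -0.1704*log2(0.1704) = 0.435032; -0.8296*log2(0.8296) = 0.223587. H = 0.435032 + 0.223587 = 0.6586

0.6586 bits


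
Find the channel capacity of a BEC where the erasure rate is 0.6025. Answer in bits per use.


C = 1 - epsilon = 1 - 0.6025 = 0.3975

0.3975 bits


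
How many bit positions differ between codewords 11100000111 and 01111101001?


Count differing positions: ^ . . ^ ^ ^ . ^ ^ ^ . = 7 differences

7


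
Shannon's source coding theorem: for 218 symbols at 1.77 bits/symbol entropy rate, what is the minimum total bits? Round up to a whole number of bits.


Minimum bits >= n * H = 218 * 1.77 = 385.86, rounded up to a whole number of bits = 386

386 bits


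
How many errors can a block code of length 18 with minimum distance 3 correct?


Correction capability = floor((d-1)/2) = floor((3-1)/2) = 1

1 errors


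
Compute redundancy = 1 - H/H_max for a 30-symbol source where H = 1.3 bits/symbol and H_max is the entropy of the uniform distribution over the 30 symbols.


H_max = log2(K) = log2(30) = 4.9069 bits/symbol. Redundancy = 1 - H/H_max = 1 - 1.3/4.9069 = 1 - 0.2649 = 0.7351

0.7351


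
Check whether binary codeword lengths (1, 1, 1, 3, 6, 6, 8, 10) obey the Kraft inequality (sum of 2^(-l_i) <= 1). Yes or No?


Kraft sum = sum(2^(-l_i)) = 1.6611, need <= 1. Result: violated (a binary prefix-free code with these lengths cannot exist)

No


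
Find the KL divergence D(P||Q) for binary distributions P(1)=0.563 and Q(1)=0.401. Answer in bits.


KL = p*log2(p/q) + (1-p)*log2((1-p)/(1-q)) = 0.563*log2(0.563/0.401) + 0.437*log2(0.437/0.599) = 0.0768

0.0768 bits


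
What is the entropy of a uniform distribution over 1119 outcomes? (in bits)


H = log2(n) = log2(1119) = 10.128

10.128 bits


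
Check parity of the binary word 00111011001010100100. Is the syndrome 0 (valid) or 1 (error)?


Syndrome = XOR of all bits = 0 XOR 0 XOR 1 XOR 1 XOR 1 XOR 0 XOR 1 XOR 1 XOR 0 XOR 0 XOR 1 XOR 0 XOR 1 XOR 0 XOR 1 XOR 0 XOR 0 XOR 1 XOR 0 XOR 0 = 1

1


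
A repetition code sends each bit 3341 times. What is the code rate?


Rate = k/n = 1/3341

1/3341


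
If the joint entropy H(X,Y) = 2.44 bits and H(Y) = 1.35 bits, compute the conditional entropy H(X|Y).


H(X|Y) = H(X,Y) - H(Y) = 2.44 - 1.35 = 1.09

1.09 bits


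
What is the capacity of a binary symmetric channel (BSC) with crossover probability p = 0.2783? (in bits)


H(p) = -p*log2(p) - (1-p)*log2(1-p) = -0.2783*log2(0.2783) - 0.7217*log2(0.7217) = 0.513543 + 0.339581 = 0.8531. C = 1 - H(p) = 1 - 0.8531 = 0.1469

0.1469 bits


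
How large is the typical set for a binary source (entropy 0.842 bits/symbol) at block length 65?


log2|A_typical| = nH = 65 * 0.842 = 54.73, so |A_typical| ~ 2^54.73 = 2.988e+16

2.988e+16


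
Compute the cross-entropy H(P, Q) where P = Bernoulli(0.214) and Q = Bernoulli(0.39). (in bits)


H(P,Q) = -p*log2(q) - (1-p)*log2(1-q). -0.214*log2(0.39) = 0.290709; -0.786*log2(0.61) = 0.560511. H(P,Q) = 0.290709 + 0.560511 = 0.8512

0.8512 bits


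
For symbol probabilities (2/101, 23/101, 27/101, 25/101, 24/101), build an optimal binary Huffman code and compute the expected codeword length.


Huffman construction (repeatedly merge the two least-probable nodes; each merge adds 1 bit to every symbol beneath it): 2/101 + 23/101 = 25/101; 24/101 + 25/101 = 49/101; 25/101 + 27/101 = 52/101; 49/101 + 52/101 = 1. Resulting codeword lengths (in the order the probabilities were given): (3, 3, 2, 2, 2). L_avg = sum(p_i * l_i) = 2/101*3 + 23/101*3 + 27/101*2 + 25/101*2 + 24/101*2 = 227/101 = 2.2475

2.2475 bits


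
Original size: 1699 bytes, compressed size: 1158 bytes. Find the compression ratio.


Ratio = original / compressed = 1699 / 1158 = 1.4672

1.4672


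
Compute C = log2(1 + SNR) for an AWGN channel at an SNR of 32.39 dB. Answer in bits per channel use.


SNR_linear = 10^(32.39/10) = 1733.804; C = log2(1 + SNR_linear) = log2(1 + 1733.804) = 10.7606

10.7606 bits/channel use


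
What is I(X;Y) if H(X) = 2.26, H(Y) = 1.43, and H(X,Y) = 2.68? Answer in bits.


I(X;Y) = H(X) + H(Y) - H(X,Y) = 2.26 + 1.43 - 2.68 = 1.01

1.01 bits


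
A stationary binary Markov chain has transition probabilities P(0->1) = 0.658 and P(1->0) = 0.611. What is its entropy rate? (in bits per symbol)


Stationary distribution: pi_0 = p10/(p01+p10) = 0.4815, pi_1 = 0.5185. Entropy rate H' = pi_0*H(p01) + pi_1*H(p10) = 0.4815*0.9267 + 0.5185*0.9642 = 0.9461

0.9461 bits/symbol


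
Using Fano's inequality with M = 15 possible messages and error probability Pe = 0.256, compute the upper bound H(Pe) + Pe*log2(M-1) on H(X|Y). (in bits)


H(Pe) = -Pe*log2(Pe) - (1-Pe)*log2(1-Pe) = -0.256*log2(0.256) - 0.744*log2(0.744) = 0.503241 + 0.317409 = 0.8207. Pe*log2(M-1) = 0.256*log2(14) = 0.974683. Bound = H(Pe) + Pe*log2(M-1) = 0.503241 + 0.317409 + 0.974683 = 1.7953

1.7953 bits


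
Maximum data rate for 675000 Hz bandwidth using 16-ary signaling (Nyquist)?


Rate = 2 * B * log2(M) = 2 * 675000 * 4.0 = 5400000.0

5400000.0 bps


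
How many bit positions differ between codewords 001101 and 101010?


Count differing positions: ^ . . ^ ^ ^ = 4 differences

4


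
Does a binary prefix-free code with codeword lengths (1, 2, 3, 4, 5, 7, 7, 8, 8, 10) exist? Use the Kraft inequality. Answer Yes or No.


Kraft sum = sum(2^(-l_i)) = 0.9932, need <= 1. Result: satisfied (a binary prefix-free code with these lengths exists)

Yes


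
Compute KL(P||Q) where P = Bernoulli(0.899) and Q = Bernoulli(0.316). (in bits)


KL = p*log2(p/q) + (1-p)*log2((1-p)/(1-q)) = 0.899*log2(0.899/0.316) + 0.101*log2(0.101/0.684) = 1.0773

1.0773 bits


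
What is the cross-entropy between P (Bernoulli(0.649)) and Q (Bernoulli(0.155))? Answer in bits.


H(P,Q) = -p*log2(q) - (1-p)*log2(1-q). -0.649*log2(0.155) = 1.745589; -0.351*log2(0.845) = 0.085285. H(P,Q) = 1.745589 + 0.085285 = 1.8309

1.8309 bits


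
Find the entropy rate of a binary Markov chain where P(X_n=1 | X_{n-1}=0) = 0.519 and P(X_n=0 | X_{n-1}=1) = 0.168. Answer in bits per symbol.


Stationary distribution: pi_0 = p10/(p01+p10) = 0.2445, pi_1 = 0.7555. Entropy rate H' = pi_0*H(p01) + pi_1*H(p10) = 0.2445*0.999 + 0.7555*0.6531 = 0.7377

0.7377 bits/symbol


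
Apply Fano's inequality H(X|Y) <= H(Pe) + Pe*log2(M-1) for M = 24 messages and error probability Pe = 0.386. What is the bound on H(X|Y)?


H(Pe) = -Pe*log2(Pe) - (1-Pe)*log2(1-Pe) = -0.386*log2(0.386) - 0.614*log2(0.614) = 0.530104 + 0.432065 = 0.9622. Pe*log2(M-1) = 0.386*log2(23) = 1.746095. Bound = H(Pe) + Pe*log2(M-1) = 0.530104 + 0.432065 + 1.746095 = 2.7083

2.7083 bits


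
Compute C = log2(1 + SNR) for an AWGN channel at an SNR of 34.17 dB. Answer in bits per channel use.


SNR_linear = 10^(34.17/10) = 2612.1614; C = log2(1 + SNR_linear) = log2(1 + 2612.1614) = 11.3516

11.3516 bits/channel use


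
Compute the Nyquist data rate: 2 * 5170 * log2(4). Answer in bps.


Rate = 2 * B * log2(M) = 2 * 5170 * 2.0 = 20680.0

20680.0 bps


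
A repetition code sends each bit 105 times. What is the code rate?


Rate = k/n = 1/105

1/105


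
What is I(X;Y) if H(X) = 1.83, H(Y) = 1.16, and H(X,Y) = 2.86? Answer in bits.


I(X;Y) = H(X) + H(Y) - H(X,Y) = 1.83 + 1.16 - 2.86 = 0.13

0.13 bits


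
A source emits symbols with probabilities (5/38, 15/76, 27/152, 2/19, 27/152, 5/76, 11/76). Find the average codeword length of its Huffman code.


Huffman construction (repeatedly merge the two least-probable nodes; each merge adds 1 bit to every symbol beneath it): 5/76 + 2/19 = 13/76; 5/38 + 11/76 = 21/76; 13/76 + 27/152 = 53/152; 27/152 + 15/76 = 3/8; 21/76 + 53/152 = 5/8; 3/8 + 5/8 = 1. Resulting codeword lengths (in the order the probabilities were given): (3, 2, 3, 4, 2, 4, 3). L_avg = sum(p_i * l_i) = 5/38*3 + 15/76*2 + 27/152*3 + 2/19*4 + 27/152*2 + 5/76*4 + 11/76*3 = 425/152 = 2.7961

2.7961 bits


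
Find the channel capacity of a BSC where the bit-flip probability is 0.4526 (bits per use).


H(p) = -p*log2(p) - (1-p)*log2(1-p) = -0.4526*log2(0.4526) - 0.5474*log2(0.5474) = 0.517635 + 0.475873 = 0.9935. C = 1 - H(p) = 1 - 0.9935 = 0.0065

0.0065 bits


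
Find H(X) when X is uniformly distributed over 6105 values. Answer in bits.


H = log2(n) = log2(6105) = 12.5758

12.5758 bits


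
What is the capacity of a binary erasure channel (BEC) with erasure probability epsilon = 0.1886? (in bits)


C = 1 - epsilon = 1 - 0.1886 = 0.8114

0.8114 bits


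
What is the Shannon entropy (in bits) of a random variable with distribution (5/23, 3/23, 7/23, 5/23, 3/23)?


H = -sum(p_i * log2(p_i)). Terms: -(5/23)*log2(5/23) = 0.478616; -(3/23)*log2(3/23) = 0.383296; -(7/23)*log2(7/23) = 0.522324; -(5/23)*log2(5/23) = 0.478616; -(3/23)*log2(3/23) = 0.383296. H = 0.478616 + 0.383296 + 0.522324 + 0.478616 + 0.383296 = 2.2461

2.2461 bits


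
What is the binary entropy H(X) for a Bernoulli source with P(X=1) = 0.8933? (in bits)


H = -p*log2(p) - (1-p)*log2(1-p). -0.8933*log2(0.8933) = 0.145414; -0.1067*log2(0.1067) = 0.344467. H = 0.145414 + 0.344467 = 0.4899

0.4899 bits


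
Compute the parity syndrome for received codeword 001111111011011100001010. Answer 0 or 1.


Syndrome = XOR of all bits = 0 XOR 0 XOR 1 XOR 1 XOR 1 XOR 1 XOR 1 XOR 1 XOR 1 XOR 0 XOR 1 XOR 1 XOR 0 XOR 1 XOR 1 XOR 1 XOR 0 XOR 0 XOR 0 XOR 0 XOR 1 XOR 0 XOR 1 XOR 0 = 0

0


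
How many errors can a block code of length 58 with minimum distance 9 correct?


Correction capability = floor((d-1)/2) = floor((9-1)/2) = 4

4 errors


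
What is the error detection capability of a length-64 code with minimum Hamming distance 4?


Detection capability = d_min - 1 = 4 - 1 = 3

3 errors


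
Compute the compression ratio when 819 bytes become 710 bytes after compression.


Ratio = original / compressed = 819 / 710 = 1.1535

1.1535


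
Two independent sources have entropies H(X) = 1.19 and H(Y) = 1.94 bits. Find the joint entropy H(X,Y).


For independent variables, H(X,Y) = H(X) + H(Y) = 1.19 + 1.94 = 3.13

3.13 bits


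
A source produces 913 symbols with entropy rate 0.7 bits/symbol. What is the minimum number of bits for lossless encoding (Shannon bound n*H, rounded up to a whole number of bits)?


Minimum bits >= n * H = 913 * 0.7 = 639.1, rounded up to a whole number of bits = 640

640 bits


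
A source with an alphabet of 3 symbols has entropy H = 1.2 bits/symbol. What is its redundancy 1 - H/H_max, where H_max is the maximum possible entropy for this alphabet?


H_max = log2(K) = log2(3) = 1.585 bits/symbol. Redundancy = 1 - H/H_max = 1 - 1.2/1.585 = 1 - 0.7571 = 0.2429

0.2429


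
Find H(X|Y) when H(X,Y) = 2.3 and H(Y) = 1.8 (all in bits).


H(X|Y) = H(X,Y) - H(Y) = 2.3 - 1.8 = 0.5

0.5 bits


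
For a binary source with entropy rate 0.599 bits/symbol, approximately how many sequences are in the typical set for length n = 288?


log2|A_typical| = nH = 288 * 0.599 = 172.512, so |A_typical| ~ 2^172.512 = 8.537e+51

8.537e+51


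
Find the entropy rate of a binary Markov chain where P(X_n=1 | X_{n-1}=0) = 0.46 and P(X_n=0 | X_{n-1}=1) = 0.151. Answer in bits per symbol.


Stationary distribution: pi_0 = p10/(p01+p10) = 0.2471, pi_1 = 0.7529. Entropy rate H' = pi_0*H(p01) + pi_1*H(p10) = 0.2471*0.9954 + 0.7529*0.6123 = 0.707

0.707 bits/symbol


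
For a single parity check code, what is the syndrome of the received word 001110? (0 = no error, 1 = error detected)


Syndrome = XOR of all bits = 0 XOR 0 XOR 1 XOR 1 XOR 1 XOR 0 = 1

1


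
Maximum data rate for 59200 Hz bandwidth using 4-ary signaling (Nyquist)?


Rate = 2 * B * log2(M) = 2 * 59200 * 2.0 = 236800.0

236800.0 bps


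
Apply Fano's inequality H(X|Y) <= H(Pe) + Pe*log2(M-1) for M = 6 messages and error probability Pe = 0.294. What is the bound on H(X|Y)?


H(Pe) = -Pe*log2(Pe) - (1-Pe)*log2(1-Pe) = -0.294*log2(0.294) - 0.706*log2(0.706) = 0.519237 + 0.354595 = 0.8738. Pe*log2(M-1) = 0.294*log2(5) = 0.682647. Bound = H(Pe) + Pe*log2(M-1) = 0.519237 + 0.354595 + 0.682647 = 1.5565

1.5565 bits


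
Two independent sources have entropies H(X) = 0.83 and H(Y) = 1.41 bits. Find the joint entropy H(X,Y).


For independent variables, H(X,Y) = H(X) + H(Y) = 0.83 + 1.41 = 2.24

2.24 bits


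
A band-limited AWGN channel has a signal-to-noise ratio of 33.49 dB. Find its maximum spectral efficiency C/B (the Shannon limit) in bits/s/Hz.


SNR_linear = 10^(33.49/10) = 2233.5722; C/B = log2(1 + SNR_linear) = log2(1 + 2233.5722) = 11.1258

11.1258 bits/s/Hz


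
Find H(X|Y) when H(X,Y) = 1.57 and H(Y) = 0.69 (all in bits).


H(X|Y) = H(X,Y) - H(Y) = 1.57 - 0.69 = 0.88

0.88 bits


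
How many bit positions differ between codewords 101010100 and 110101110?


Count differing positions: . ^ ^ ^ ^ ^ . ^ . = 6 differences

6


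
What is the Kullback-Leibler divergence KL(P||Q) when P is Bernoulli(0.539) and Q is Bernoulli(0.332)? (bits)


KL = p*log2(p/q) + (1-p)*log2((1-p)/(1-q)) = 0.539*log2(0.539/0.332) + 0.461*log2(0.461/0.668) = 0.1301

0.1301 bits


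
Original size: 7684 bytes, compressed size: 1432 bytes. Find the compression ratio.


Ratio = original / compressed = 7684 / 1432 = 5.3659

5.3659


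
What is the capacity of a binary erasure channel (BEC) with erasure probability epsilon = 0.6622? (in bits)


C = 1 - epsilon = 1 - 0.6622 = 0.3378

0.3378 bits


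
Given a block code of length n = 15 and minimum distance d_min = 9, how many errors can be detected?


Detection capability = d_min - 1 = 9 - 1 = 8

8 errors


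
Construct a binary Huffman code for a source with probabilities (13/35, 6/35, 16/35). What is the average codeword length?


Huffman construction (repeatedly merge the two least-probable nodes; each merge adds 1 bit to every symbol beneath it): 6/35 + 13/35 = 19/35; 16/35 + 19/35 = 1. Resulting codeword lengths (in the order the probabilities were given): (2, 2, 1). L_avg = sum(p_i * l_i) = 13/35*2 + 6/35*2 + 16/35*1 = 54/35 = 1.5429

1.5429 bits


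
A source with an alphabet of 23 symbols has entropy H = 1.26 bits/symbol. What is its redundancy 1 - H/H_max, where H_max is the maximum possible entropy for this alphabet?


H_max = log2(K) = log2(23) = 4.5236 bits/symbol. Redundancy = 1 - H/H_max = 1 - 1.26/4.5236 = 1 - 0.2785 = 0.7215

0.7215


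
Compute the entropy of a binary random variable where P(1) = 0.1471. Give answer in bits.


H = -p*log2(p) - (1-p)*log2(1-p). -0.1471*log2(0.1471) = 0.406751; -0.8529*log2(0.8529) = 0.195784. H = 0.406751 + 0.195784 = 0.6025

0.6025 bits


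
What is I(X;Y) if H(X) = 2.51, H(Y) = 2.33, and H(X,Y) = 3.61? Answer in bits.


I(X;Y) = H(X) + H(Y) - H(X,Y) = 2.51 + 2.33 - 3.61 = 1.23

1.23 bits


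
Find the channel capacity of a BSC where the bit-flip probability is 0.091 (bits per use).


H(p) = -p*log2(p) - (1-p)*log2(1-p) = -0.091*log2(0.091) - 0.909*log2(0.909) = 0.314677 + 0.125122 = 0.4398. C = 1 - H(p) = 1 - 0.4398 = 0.5602

0.5602 bits


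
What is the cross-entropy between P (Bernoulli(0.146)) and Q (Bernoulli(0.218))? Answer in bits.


H(P,Q) = -p*log2(q) - (1-p)*log2(1-q). -0.146*log2(0.218) = 0.320850; -0.854*log2(0.782) = 0.302965. H(P,Q) = 0.320850 + 0.302965 = 0.6238

0.6238 bits


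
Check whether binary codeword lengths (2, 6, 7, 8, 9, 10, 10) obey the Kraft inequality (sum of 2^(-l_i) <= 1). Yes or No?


Kraft sum = sum(2^(-l_i)) = 0.2812, need <= 1. Result: satisfied (a binary prefix-free code with these lengths exists)

Yes


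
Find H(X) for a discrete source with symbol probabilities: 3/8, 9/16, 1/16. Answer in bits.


H = -sum(p_i * log2(p_i)). Terms: -(3/8)*log2(3/8) = 0.530639; -(9/16)*log2(9/16) = 0.466917; -(1/16)*log2(1/16) = 0.250000. H = 0.530639 + 0.466917 + 0.250000 = 1.2476

1.2476 bits


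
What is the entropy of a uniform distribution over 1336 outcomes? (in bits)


H = log2(n) = log2(1336) = 10.3837

10.3837 bits


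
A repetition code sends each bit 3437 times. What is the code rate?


Rate = k/n = 1/3437

1/3437


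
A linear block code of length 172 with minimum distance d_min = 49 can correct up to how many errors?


Correction capability = floor((d-1)/2) = floor((49-1)/2) = 24

24 errors


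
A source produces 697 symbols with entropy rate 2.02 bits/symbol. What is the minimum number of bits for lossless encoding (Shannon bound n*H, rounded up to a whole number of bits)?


Minimum bits >= n * H = 697 * 2.02 = 1407.94, rounded up to a whole number of bits = 1408

1408 bits


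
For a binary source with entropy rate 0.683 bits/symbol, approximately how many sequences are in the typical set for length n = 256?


log2|A_typical| = nH = 256 * 0.683 = 174.848, so |A_typical| ~ 2^174.848 = 4.310e+52

4.310e+52


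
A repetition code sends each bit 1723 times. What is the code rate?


Rate = k/n = 1/1723

1/1723


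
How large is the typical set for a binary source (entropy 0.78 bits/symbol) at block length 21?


log2|A_typical| = nH = 21 * 0.78 = 16.38, so |A_typical| ~ 2^16.38 = 8.528e+04

8.528e+04


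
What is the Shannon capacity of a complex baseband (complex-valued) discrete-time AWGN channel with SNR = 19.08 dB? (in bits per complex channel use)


SNR_linear = 10^(19.08/10) = 80.9096; C = log2(1 + SNR_linear) = log2(1 + 80.9096) = 6.356

6.356 bits/channel use


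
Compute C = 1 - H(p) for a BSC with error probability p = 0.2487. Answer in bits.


H(p) = -p*log2(p) - (1-p)*log2(1-p) = -0.2487*log2(0.2487) - 0.7513*log2(0.7513) = 0.499271 + 0.309941 = 0.8092. C = 1 - H(p) = 1 - 0.8092 = 0.1908

0.1908 bits


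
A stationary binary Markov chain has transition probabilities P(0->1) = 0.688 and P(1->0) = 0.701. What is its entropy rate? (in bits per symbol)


Stationary distribution: pi_0 = p10/(p01+p10) = 0.5047, pi_1 = 0.4953. Entropy rate H' = pi_0*H(p01) + pi_1*H(p10) = 0.5047*0.8955 + 0.4953*0.8801 = 0.8878

0.8878 bits/symbol


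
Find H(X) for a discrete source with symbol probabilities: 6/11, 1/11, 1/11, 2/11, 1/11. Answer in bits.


H = -sum(p_i * log2(p_i)). Terms: -(6/11)*log2(6/11) = 0.476983; -(1/11)*log2(1/11) = 0.314494; -(1/11)*log2(1/11) = 0.314494; -(2/11)*log2(2/11) = 0.447169; -(1/11)*log2(1/11) = 0.314494. H = 0.476983 + 0.314494 + 0.314494 + 0.447169 + 0.314494 = 1.8676

1.8676 bits


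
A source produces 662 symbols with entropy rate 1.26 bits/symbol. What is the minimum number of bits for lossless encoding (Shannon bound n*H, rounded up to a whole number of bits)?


Minimum bits >= n * H = 662 * 1.26 = 834.12, rounded up to a whole number of bits = 835

835 bits


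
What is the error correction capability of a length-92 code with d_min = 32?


Correction capability = floor((d-1)/2) = floor((32-1)/2) = 15

15 errors


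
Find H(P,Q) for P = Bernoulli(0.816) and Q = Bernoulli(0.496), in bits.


H(P,Q) = -p*log2(q) - (1-p)*log2(1-q). -0.816*log2(0.496) = 0.825456; -0.184*log2(0.504) = 0.181885. H(P,Q) = 0.825456 + 0.181885 = 1.0073

1.0073 bits


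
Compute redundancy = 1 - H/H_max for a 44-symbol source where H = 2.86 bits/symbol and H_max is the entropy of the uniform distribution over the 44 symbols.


H_max = log2(K) = log2(44) = 5.4594 bits/symbol. Redundancy = 1 - H/H_max = 1 - 2.86/5.4594 = 1 - 0.5239 = 0.4761

0.4761


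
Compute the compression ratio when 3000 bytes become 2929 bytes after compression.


Ratio = original / compressed = 3000 / 2929 = 1.0242

1.0242


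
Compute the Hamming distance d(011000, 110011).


Count differing positions: ^ . ^ . ^ ^ = 4 differences

4


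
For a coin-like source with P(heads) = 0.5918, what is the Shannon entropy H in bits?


H = -p*log2(p) - (1-p)*log2(1-p). -0.5918*log2(0.5918) = 0.447885; -0.4082*log2(0.4082) = 0.527661. H = 0.447885 + 0.527661 = 0.9755

0.9755 bits


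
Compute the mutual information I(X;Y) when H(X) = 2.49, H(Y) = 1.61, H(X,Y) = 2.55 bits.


I(X;Y) = H(X) + H(Y) - H(X,Y) = 2.49 + 1.61 - 2.55 = 1.55

1.55 bits


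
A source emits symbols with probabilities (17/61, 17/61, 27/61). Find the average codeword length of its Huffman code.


Huffman construction (repeatedly merge the two least-probable nodes; each merge adds 1 bit to every symbol beneath it): 17/61 + 17/61 = 34/61; 27/61 + 34/61 = 1. Resulting codeword lengths (in the order the probabilities were given): (2, 2, 1). L_avg = sum(p_i * l_i) = 17/61*2 + 17/61*2 + 27/61*1 = 95/61 = 1.5574

1.5574 bits


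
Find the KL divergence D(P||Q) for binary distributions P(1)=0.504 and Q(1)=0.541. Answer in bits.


KL = p*log2(p/q) + (1-p)*log2((1-p)/(1-q)) = 0.504*log2(0.504/0.541) + 0.496*log2(0.496/0.459) = 0.004

0.004 bits


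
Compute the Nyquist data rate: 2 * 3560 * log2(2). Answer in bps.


Rate = 2 * B * log2(M) = 2 * 3560 * 1.0 = 7120.0

7120.0 bps


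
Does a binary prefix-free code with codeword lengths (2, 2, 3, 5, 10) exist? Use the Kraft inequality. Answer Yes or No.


Kraft sum = sum(2^(-l_i)) = 0.6572, need <= 1. Result: satisfied (a binary prefix-free code with these lengths exists)

Yes


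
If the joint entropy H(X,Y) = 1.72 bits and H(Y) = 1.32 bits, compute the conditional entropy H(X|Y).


H(X|Y) = H(X,Y) - H(Y) = 1.72 - 1.32 = 0.4

0.4 bits


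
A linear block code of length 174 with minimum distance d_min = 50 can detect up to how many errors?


Detection capability = d_min - 1 = 50 - 1 = 49

49 errors


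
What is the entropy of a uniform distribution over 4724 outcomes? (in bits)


H = log2(n) = log2(4724) = 12.2058

12.2058 bits


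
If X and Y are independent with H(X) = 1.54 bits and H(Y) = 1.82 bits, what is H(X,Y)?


For independent variables, H(X,Y) = H(X) + H(Y) = 1.54 + 1.82 = 3.36

3.36 bits


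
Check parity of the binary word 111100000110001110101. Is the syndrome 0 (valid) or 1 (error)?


Syndrome = XOR of all bits = 1 XOR 1 XOR 1 XOR 1 XOR 0 XOR 0 XOR 0 XOR 0 XOR 0 XOR 1 XOR 1 XOR 0 XOR 0 XOR 0 XOR 1 XOR 1 XOR 1 XOR 0 XOR 1 XOR 0 XOR 1 = 1

1


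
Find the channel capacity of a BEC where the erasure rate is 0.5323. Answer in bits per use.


C = 1 - epsilon = 1 - 0.5323 = 0.4677

0.4677 bits


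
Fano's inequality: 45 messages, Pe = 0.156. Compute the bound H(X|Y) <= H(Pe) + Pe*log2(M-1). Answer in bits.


H(Pe) = -Pe*log2(Pe) - (1-Pe)*log2(1-Pe) = -0.156*log2(0.156) - 0.844*log2(0.844) = 0.418140 + 0.206514 = 0.6247. Pe*log2(M-1) = 0.156*log2(44) = 0.851671. Bound = H(Pe) + Pe*log2(M-1) = 0.418140 + 0.206514 + 0.851671 = 1.4763

1.4763 bits


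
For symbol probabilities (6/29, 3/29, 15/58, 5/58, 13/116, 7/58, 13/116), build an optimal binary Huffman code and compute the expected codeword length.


Huffman construction (repeatedly merge the two least-probable nodes; each merge adds 1 bit to every symbol beneath it): 5/58 + 3/29 = 11/58; 13/116 + 13/116 = 13/58; 7/58 + 11/58 = 9/29; 6/29 + 13/58 = 25/58; 15/58 + 9/29 = 33/58; 25/58 + 33/58 = 1. Resulting codeword lengths (in the order the probabilities were given): (2, 4, 2, 4, 3, 3, 3). L_avg = sum(p_i * l_i) = 6/29*2 + 3/29*4 + 15/58*2 + 5/58*4 + 13/116*3 + 7/58*3 + 13/116*3 = 79/29 = 2.7241

2.7241 bits


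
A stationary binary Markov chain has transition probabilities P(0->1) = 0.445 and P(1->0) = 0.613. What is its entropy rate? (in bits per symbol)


Stationary distribution: pi_0 = p10/(p01+p10) = 0.5794, pi_1 = 0.4206. Entropy rate H' = pi_0*H(p01) + pi_1*H(p10) = 0.5794*0.9913 + 0.4206*0.9628 = 0.9793

0.9793 bits/symbol


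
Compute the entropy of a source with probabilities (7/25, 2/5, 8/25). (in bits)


H = -sum(p_i * log2(p_i)). Terms: -(7/25)*log2(7/25) = 0.514220; -(2/5)*log2(2/5) = 0.528771; -(8/25)*log2(8/25) = 0.526034. H = 0.514220 + 0.528771 + 0.526034 = 1.569

1.569 bits


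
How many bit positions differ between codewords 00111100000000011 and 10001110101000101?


Count differing positions: ^ . ^ ^ . . ^ . ^ . ^ . . . ^ ^ . = 8 differences

8


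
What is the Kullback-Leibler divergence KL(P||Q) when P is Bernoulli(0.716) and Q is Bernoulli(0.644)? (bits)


KL = p*log2(p/q) + (1-p)*log2((1-p)/(1-q)) = 0.716*log2(0.716/0.644) + 0.284*log2(0.284/0.356) = 0.0169

0.0169 bits


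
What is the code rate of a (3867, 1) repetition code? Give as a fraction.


Rate = k/n = 1/3867

1/3867


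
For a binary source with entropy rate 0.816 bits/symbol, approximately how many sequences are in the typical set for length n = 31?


log2|A_typical| = nH = 31 * 0.816 = 25.296, so |A_typical| ~ 2^25.296 = 4.120e+07

4.120e+07


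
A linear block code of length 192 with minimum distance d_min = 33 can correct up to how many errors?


Correction capability = floor((d-1)/2) = floor((33-1)/2) = 16

16 errors


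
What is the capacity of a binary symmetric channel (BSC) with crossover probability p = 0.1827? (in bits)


H(p) = -p*log2(p) - (1-p)*log2(1-p) = -0.1827*log2(0.1827) - 0.8173*log2(0.8173) = 0.448063 + 0.237885 = 0.6859. C = 1 - H(p) = 1 - 0.6859 = 0.3141

0.3141 bits


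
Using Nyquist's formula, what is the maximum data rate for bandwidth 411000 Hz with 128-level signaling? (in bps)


Rate = 2 * B * log2(M) = 2 * 411000 * 7.0 = 5754000.0

5754000.0 bps


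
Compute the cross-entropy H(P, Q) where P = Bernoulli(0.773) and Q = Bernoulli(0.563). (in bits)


H(P,Q) = -p*log2(q) - (1-p)*log2(1-q). -0.773*log2(0.563) = 0.640657; -0.227*log2(0.437) = 0.271105. H(P,Q) = 0.640657 + 0.271105 = 0.9118

0.9118 bits


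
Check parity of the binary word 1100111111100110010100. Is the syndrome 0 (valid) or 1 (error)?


Syndrome = XOR of all bits = 1 XOR 1 XOR 0 XOR 0 XOR 1 XOR 1 XOR 1 XOR 1 XOR 1 XOR 1 XOR 1 XOR 0 XOR 0 XOR 1 XOR 1 XOR 0 XOR 0 XOR 1 XOR 0 XOR 1 XOR 0 XOR 0 = 1

1


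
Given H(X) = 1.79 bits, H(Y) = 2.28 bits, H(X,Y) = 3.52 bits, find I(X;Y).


I(X;Y) = H(X) + H(Y) - H(X,Y) = 1.79 + 2.28 - 3.52 = 0.55

0.55 bits


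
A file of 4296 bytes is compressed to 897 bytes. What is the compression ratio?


Ratio = original / compressed = 4296 / 897 = 4.7893

4.7893


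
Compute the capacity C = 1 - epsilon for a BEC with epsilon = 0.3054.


C = 1 - epsilon = 1 - 0.3054 = 0.6946

0.6946 bits


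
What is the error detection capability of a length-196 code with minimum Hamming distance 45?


Detection capability = d_min - 1 = 45 - 1 = 44

44 errors


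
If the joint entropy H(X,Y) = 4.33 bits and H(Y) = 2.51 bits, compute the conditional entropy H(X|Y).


H(X|Y) = H(X,Y) - H(Y) = 4.33 - 2.51 = 1.82

1.82 bits


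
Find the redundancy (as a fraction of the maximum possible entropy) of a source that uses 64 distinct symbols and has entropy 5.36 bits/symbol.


H_max = log2(K) = log2(64) = 6.0 bits/symbol. Redundancy = 1 - H/H_max = 1 - 5.36/6.0 = 1 - 0.8933 = 0.1067

0.1067


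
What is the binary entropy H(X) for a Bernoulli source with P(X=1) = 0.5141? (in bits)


H = -p*log2(p) - (1-p)*log2(1-p). -0.5141*log2(0.5141) = 0.493474; -0.4859*log2(0.4859) = 0.505952. H = 0.493474 + 0.505952 = 0.9994

0.9994 bits


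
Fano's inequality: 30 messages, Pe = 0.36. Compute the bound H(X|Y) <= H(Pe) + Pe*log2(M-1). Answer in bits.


H(Pe) = -Pe*log2(Pe) - (1-Pe)*log2(1-Pe) = -0.36*log2(0.36) - 0.64*log2(0.64) = 0.530615 + 0.412068 = 0.9427. Pe*log2(M-1) = 0.36*log2(29) = 1.748873. Bound = H(Pe) + Pe*log2(M-1) = 0.530615 + 0.412068 + 1.748873 = 2.6916

2.6916 bits


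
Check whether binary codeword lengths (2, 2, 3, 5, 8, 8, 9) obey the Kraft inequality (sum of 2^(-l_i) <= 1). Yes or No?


Kraft sum = sum(2^(-l_i)) = 0.666, need <= 1. Result: satisfied (a binary prefix-free code with these lengths exists)

Yes


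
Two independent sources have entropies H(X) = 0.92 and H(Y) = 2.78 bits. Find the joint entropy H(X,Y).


For independent variables, H(X,Y) = H(X) + H(Y) = 0.92 + 2.78 = 3.7

3.7 bits


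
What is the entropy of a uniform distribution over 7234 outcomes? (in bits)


H = log2(n) = log2(7234) = 12.8206

12.8206 bits


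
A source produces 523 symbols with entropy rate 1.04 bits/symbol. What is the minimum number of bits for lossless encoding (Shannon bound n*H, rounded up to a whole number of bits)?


Minimum bits >= n * H = 523 * 1.04 = 543.92, rounded up to a whole number of bits = 544

544 bits


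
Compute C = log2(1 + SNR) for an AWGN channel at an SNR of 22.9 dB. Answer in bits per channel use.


SNR_linear = 10^(22.9/10) = 194.9845; C = log2(1 + SNR_linear) = log2(1 + 194.9845) = 7.6146

7.6146 bits/channel use


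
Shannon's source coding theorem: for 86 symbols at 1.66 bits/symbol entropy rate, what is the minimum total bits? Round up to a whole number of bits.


Minimum bits >= n * H = 86 * 1.66 = 142.76, rounded up to a whole number of bits = 143

143 bits


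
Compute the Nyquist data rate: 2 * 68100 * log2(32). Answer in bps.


Rate = 2 * B * log2(M) = 2 * 68100 * 5.0 = 681000.0

681000.0 bps


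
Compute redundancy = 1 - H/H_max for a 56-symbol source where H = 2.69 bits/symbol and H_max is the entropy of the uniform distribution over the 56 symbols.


H_max = log2(K) = log2(56) = 5.8074 bits/symbol. Redundancy = 1 - H/H_max = 1 - 2.69/5.8074 = 1 - 0.4632 = 0.5368

0.5368


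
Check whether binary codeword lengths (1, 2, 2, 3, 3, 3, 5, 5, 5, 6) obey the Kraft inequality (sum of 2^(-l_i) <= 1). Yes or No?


Kraft sum = sum(2^(-l_i)) = 1.4844, need <= 1. Result: violated (a binary prefix-free code with these lengths cannot exist)

No


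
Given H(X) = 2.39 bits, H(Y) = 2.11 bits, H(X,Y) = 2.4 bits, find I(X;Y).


I(X;Y) = H(X) + H(Y) - H(X,Y) = 2.39 + 2.11 - 2.4 = 2.1

2.1 bits


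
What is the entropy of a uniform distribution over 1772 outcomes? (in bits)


H = log2(n) = log2(1772) = 10.7912

10.7912 bits


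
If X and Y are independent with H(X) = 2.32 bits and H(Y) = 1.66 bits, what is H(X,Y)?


For independent variables, H(X,Y) = H(X) + H(Y) = 2.32 + 1.66 = 3.98

3.98 bits


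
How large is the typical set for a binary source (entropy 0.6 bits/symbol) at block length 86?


log2|A_typical| = nH = 86 * 0.6 = 51.6, so |A_typical| ~ 2^51.6 = 3.413e+15

3.413e+15


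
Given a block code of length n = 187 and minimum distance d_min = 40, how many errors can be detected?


Detection capability = d_min - 1 = 40 - 1 = 39

39 errors


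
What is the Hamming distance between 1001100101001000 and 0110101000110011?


Count differing positions: ^ ^ ^ ^ . . ^ ^ . ^ ^ ^ ^ . ^ ^ = 12 differences

12


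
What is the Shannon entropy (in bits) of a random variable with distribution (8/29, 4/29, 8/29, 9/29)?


H = -sum(p_i * log2(p_i)). Terms: -(8/29)*log2(8/29) = 0.512546; -(4/29)*log2(4/29) = 0.394204; -(8/29)*log2(8/29) = 0.512546; -(9/29)*log2(9/29) = 0.523879. H = 0.512546 + 0.394204 + 0.512546 + 0.523879 = 1.9432

1.9432 bits


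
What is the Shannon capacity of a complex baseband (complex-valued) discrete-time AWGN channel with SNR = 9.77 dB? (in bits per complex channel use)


SNR_linear = 10^(9.77/10) = 9.4842; C = log2(1 + SNR_linear) = log2(1 + 9.4842) = 3.3901

3.3901 bits/channel use


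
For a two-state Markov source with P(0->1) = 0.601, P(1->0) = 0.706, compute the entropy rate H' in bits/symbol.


Stationary distribution: pi_0 = p10/(p01+p10) = 0.5402, pi_1 = 0.4598. Entropy rate H' = pi_0*H(p01) + pi_1*H(p10) = 0.5402*0.9704 + 0.4598*0.8738 = 0.926

0.926 bits/symbol


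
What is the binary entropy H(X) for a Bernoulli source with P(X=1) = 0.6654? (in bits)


H = -p*log2(p) - (1-p)*log2(1-p). -0.6654*log2(0.6654) = 0.391060; -0.3346*log2(0.3346) = 0.528498. H = 0.391060 + 0.528498 = 0.9196

0.9196 bits


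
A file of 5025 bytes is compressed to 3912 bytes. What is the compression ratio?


Ratio = original / compressed = 5025 / 3912 = 1.2845

1.2845


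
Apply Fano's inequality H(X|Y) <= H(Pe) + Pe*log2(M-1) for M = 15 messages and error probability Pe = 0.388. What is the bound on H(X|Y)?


H(Pe) = -Pe*log2(Pe) - (1-Pe)*log2(1-Pe) = -0.388*log2(0.388) - 0.612*log2(0.612) = 0.529958 + 0.433539 = 0.9635. Pe*log2(M-1) = 0.388*log2(14) = 1.477254. Bound = H(Pe) + Pe*log2(M-1) = 0.529958 + 0.433539 + 1.477254 = 2.4408

2.4408 bits


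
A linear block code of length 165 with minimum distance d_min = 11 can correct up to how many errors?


Correction capability = floor((d-1)/2) = floor((11-1)/2) = 5

5 errors


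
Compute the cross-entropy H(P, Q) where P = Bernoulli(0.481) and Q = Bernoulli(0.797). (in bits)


H(P,Q) = -p*log2(q) - (1-p)*log2(1-q). -0.481*log2(0.797) = 0.157455; -0.519*log2(0.203) = 1.193933. H(P,Q) = 0.157455 + 1.193933 = 1.3514

1.3514 bits


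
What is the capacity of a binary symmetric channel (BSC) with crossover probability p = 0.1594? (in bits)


H(p) = -p*log2(p) - (1-p)*log2(1-p) = -0.1594*log2(0.1594) - 0.8406*log2(0.8406) = 0.422295 + 0.210578 = 0.6329. C = 1 - H(p) = 1 - 0.6329 = 0.3671

0.3671 bits


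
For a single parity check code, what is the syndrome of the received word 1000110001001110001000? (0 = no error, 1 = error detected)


Syndrome = XOR of all bits = 1 XOR 0 XOR 0 XOR 0 XOR 1 XOR 1 XOR 0 XOR 0 XOR 0 XOR 1 XOR 0 XOR 0 XOR 1 XOR 1 XOR 1 XOR 0 XOR 0 XOR 0 XOR 1 XOR 0 XOR 0 XOR 0 = 0

0


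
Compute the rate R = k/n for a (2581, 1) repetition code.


Rate = k/n = 1/2581

1/2581


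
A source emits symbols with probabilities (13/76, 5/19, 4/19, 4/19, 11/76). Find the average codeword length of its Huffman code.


Huffman construction (repeatedly merge the two least-probable nodes; each merge adds 1 bit to every symbol beneath it): 11/76 + 13/76 = 6/19; 4/19 + 4/19 = 8/19; 5/19 + 6/19 = 11/19; 8/19 + 11/19 = 1. Resulting codeword lengths (in the order the probabilities were given): (3, 2, 2, 2, 3). L_avg = sum(p_i * l_i) = 13/76*3 + 5/19*2 + 4/19*2 + 4/19*2 + 11/76*3 = 44/19 = 2.3158

2.3158 bits


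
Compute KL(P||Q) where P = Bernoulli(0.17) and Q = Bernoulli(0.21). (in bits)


KL = p*log2(p/q) + (1-p)*log2((1-p)/(1-q)) = 0.17*log2(0.17/0.21) + 0.83*log2(0.83/0.79) = 0.0073

0.0073 bits


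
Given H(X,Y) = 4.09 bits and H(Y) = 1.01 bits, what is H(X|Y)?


H(X|Y) = H(X,Y) - H(Y) = 4.09 - 1.01 = 3.08

3.08 bits


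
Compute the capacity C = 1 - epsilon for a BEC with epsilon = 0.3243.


C = 1 - epsilon = 1 - 0.3243 = 0.6757

0.6757 bits


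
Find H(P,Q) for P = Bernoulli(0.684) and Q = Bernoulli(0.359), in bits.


H(P,Q) = -p*log2(q) - (1-p)*log2(1-q). -0.684*log2(0.359) = 1.010914; -0.316*log2(0.641) = 0.202747. H(P,Q) = 1.010914 + 0.202747 = 1.2137

1.2137 bits


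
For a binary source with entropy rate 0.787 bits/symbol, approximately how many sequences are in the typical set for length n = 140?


log2|A_typical| = nH = 140 * 0.787 = 110.18, so |A_typical| ~ 2^110.18 = 1.471e+33

1.471e+33


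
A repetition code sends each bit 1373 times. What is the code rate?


Rate = k/n = 1/1373

1/1373


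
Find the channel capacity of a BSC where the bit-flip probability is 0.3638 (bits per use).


H(p) = -p*log2(p) - (1-p)*log2(1-p) = -0.3638*log2(0.3638) - 0.6362*log2(0.6362) = 0.530705 + 0.415087 = 0.9458. C = 1 - H(p) = 1 - 0.9458 = 0.0542

0.0542 bits


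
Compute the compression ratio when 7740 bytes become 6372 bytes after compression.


Ratio = original / compressed = 7740 / 6372 = 1.2147

1.2147


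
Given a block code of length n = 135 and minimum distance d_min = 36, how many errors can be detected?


Detection capability = d_min - 1 = 36 - 1 = 35

35 errors


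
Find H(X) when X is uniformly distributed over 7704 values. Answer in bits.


H = log2(n) = log2(7704) = 12.9114

12.9114 bits


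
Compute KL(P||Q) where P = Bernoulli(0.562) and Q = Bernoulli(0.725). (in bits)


KL = p*log2(p/q) + (1-p)*log2((1-p)/(1-q)) = 0.562*log2(0.562/0.725) + 0.438*log2(0.438/0.275) = 0.0876

0.0876 bits


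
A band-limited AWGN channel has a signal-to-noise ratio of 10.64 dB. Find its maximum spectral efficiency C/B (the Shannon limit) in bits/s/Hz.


SNR_linear = 10^(10.64/10) = 11.5878; C/B = log2(1 + SNR_linear) = log2(1 + 11.5878) = 3.654

3.654 bits/s/Hz


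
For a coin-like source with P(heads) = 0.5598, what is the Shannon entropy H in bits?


H = -p*log2(p) - (1-p)*log2(1-p). -0.5598*log2(0.5598) = 0.468562; -0.4402*log2(0.4402) = 0.521095. H = 0.468562 + 0.521095 = 0.9897

0.9897 bits


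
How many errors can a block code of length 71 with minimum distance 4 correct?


Correction capability = floor((d-1)/2) = floor((4-1)/2) = 1

1 errors


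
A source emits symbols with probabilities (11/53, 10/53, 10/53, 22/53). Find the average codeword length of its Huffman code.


Huffman construction (repeatedly merge the two least-probable nodes; each merge adds 1 bit to every symbol beneath it): 10/53 + 10/53 = 20/53; 11/53 + 20/53 = 31/53; 22/53 + 31/53 = 1. Resulting codeword lengths (in the order the probabilities were given): (2, 3, 3, 1). L_avg = sum(p_i * l_i) = 11/53*2 + 10/53*3 + 10/53*3 + 22/53*1 = 104/53 = 1.9623

1.9623 bits


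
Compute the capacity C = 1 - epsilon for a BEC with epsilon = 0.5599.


C = 1 - epsilon = 1 - 0.5599 = 0.4401

0.4401 bits


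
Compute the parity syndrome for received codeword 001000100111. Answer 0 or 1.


Syndrome = XOR of all bits = 0 XOR 0 XOR 1 XOR 0 XOR 0 XOR 0 XOR 1 XOR 0 XOR 0 XOR 1 XOR 1 XOR 1 = 1

1


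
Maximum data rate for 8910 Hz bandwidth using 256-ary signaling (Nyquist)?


Rate = 2 * B * log2(M) = 2 * 8910 * 8.0 = 142560.0

142560.0 bps


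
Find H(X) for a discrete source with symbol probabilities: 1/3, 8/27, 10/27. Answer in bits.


H = -sum(p_i * log2(p_i)). Terms: -(1/3)*log2(1/3) = 0.528321; -(8/27)*log2(8/27) = 0.519967; -(10/27)*log2(10/27) = 0.530726. H = 0.528321 + 0.519967 + 0.530726 = 1.579

1.579 bits


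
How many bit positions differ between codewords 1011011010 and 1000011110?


Count differing positions: . . ^ ^ . . . ^ . . = 3 differences

3


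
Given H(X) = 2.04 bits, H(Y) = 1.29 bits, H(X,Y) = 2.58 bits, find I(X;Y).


I(X;Y) = H(X) + H(Y) - H(X,Y) = 2.04 + 1.29 - 2.58 = 0.75

0.75 bits


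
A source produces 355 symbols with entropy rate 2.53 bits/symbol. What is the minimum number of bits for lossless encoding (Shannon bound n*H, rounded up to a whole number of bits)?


Minimum bits >= n * H = 355 * 2.53 = 898.15, rounded up to a whole number of bits = 899

899 bits


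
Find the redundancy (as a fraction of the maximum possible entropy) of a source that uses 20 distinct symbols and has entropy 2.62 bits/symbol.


H_max = log2(K) = log2(20) = 4.3219 bits/symbol. Redundancy = 1 - H/H_max = 1 - 2.62/4.3219 = 1 - 0.6062 = 0.3938

0.3938


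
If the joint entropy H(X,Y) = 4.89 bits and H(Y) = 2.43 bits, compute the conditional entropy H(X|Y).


H(X|Y) = H(X,Y) - H(Y) = 4.89 - 2.43 = 2.46

2.46 bits


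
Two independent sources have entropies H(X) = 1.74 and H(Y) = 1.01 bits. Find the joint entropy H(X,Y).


For independent variables, H(X,Y) = H(X) + H(Y) = 1.74 + 1.01 = 2.75

2.75 bits
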